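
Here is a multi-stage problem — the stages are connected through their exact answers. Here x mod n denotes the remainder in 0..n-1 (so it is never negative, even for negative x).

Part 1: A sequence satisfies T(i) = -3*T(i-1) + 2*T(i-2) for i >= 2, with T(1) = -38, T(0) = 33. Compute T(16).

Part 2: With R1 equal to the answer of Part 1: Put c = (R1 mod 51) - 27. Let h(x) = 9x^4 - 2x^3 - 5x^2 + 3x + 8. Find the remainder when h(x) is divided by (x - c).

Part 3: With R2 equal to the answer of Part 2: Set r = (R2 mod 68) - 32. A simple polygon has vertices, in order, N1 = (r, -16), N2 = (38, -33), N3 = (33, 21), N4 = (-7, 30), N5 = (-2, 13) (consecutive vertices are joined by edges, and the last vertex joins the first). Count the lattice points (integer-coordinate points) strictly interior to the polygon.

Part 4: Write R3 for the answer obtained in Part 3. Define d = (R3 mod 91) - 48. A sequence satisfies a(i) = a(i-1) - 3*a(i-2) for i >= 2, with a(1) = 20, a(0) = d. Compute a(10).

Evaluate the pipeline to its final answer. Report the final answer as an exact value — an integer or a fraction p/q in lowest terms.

Part 1: T(2) = -3*(-38) + 2*(33) = 180; iterating: T(2)=180, T(3)=-616, T(4)=2208, T(5)=-7856, T(6)=27984, T(7)=-99664, T(8)=354960, T(9)=-1264208, T(10)=4502544, T(11)=-16036048, T(12)=57113232, T(13)=-203411792, T(14)=724461840, T(15)=-2580209104, T(16)=9189550992; answer 9189550992
Part 2: R1 = 9189550992; c = -9; remainder = value at the root: 9*(-9)^4 - 2*(-9)^3 - 5*(-9)^2 + 3*(-9)^1 + 8 = (59049) + (1458) + (-405) + (-27) + (8) = 60083; answer 60083
Part 3: R2 = 60083; r = 7; cross terms: (7*-33 - 38*-16)=377, (38*21 - 33*-33)=1887, (33*30 - -7*21)=1137, (-7*13 - -2*30)=-31, (-2*-16 - 7*13)=-59; twice the area = |3311| = 3311; area = 3311/2; boundary points = 1 + 1 + 1 + 1 + 1 = 5; strictly interior points = area - boundary/2 + 1 = 1654; answer 1654
Part 4: R3 = 1654; d = -32; a(2) = 1*(20) - 3*(-32) = 116; iterating: a(2)=116, a(3)=56, a(4)=-292, a(5)=-460, a(6)=416, a(7)=1796, a(8)=548, a(9)=-4840, a(10)=-6484; answer -6484

-6484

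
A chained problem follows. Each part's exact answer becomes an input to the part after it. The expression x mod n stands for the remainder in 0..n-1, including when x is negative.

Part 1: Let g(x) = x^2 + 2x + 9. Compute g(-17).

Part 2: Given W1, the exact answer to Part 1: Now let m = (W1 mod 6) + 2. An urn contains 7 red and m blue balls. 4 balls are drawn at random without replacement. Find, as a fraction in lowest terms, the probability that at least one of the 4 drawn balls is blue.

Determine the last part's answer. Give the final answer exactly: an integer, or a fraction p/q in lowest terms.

13/18

Part 1: 1*(-17)^2 + 2*(-17)^1 + 9 = (289) + (-34) + (9) = 264; answer 264
Part 2: W1 = 264; m = 2; total draws C(9,4) = 126; complement C(7,4) = 35; favorable 126 - 35 = 91; P = 13/18; answer 13/18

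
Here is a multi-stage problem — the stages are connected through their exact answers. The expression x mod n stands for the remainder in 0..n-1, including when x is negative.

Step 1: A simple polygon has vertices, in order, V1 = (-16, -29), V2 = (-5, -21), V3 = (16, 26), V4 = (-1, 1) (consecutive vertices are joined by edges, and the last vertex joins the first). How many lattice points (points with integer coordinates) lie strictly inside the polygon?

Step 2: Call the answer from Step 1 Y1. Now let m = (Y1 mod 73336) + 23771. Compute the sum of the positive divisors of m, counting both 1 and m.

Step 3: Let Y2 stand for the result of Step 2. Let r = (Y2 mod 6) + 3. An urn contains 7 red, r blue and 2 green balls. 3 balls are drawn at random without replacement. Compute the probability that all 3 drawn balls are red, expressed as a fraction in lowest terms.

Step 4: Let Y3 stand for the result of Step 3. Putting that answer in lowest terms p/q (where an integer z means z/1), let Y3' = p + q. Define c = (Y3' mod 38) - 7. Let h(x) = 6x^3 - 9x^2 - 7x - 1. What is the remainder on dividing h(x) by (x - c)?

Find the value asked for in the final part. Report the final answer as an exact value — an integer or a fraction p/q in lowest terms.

Step 1: cross terms: (-16*-21 - -5*-29)=191, (-5*26 - 16*-21)=206, (16*1 - -1*26)=42, (-1*-29 - -16*1)=45; twice the area = |484| = 484; area = 242; boundary points = 1 + 1 + 1 + 15 = 18; strictly interior points = area - boundary/2 + 1 = 234; answer 234
Step 2: Y1 = 234; m = 24005; 24005 = 5 * 4801; sigma = (1 + 5) * (1 + 4801) = 6 * 4802 = 28812; answer 28812
Step 3: Y2 = 28812; r = 3; total draws C(12,3) = 220; favorable C(7,3) = 35; P = 7/44; answer 7/44
Step 4: Y3 = 7/44; threaded value p + q = 51; c = 6; remainder = value at the root: 6*(6)^3 - 9*(6)^2 - 7*(6)^1 - 1 = (1296) + (-324) + (-42) + (-1) = 929; answer 929

929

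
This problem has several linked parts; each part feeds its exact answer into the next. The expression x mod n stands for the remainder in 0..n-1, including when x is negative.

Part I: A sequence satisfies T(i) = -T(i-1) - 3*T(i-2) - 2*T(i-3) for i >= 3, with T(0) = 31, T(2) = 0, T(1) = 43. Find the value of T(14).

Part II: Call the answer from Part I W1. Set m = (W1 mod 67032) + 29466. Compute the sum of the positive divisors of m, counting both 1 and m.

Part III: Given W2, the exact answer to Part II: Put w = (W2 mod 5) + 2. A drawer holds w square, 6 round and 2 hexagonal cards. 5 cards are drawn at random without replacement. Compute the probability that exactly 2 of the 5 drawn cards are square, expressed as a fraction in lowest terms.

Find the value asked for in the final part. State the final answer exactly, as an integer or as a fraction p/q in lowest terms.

2/9

Part I: T(3) = -1*(0) - 3*(43) - 2*(31) = -191; iterating: T(3)=-191, T(4)=105, T(5)=468, T(6)=-401, T(7)=-1213, T(8)=1480, T(9)=2961, T(10)=-4975, T(11)=-6868, T(12)=15871, T(13)=14683, T(14)=-48560; answer -48560
Part II: W1 = -48560; m = 47938; 47938 = 2 * 11 * 2179; sigma = (1 + 2) * (1 + 11) * (1 + 2179) = 3 * 12 * 2180 = 78480; answer 78480
Part III: W2 = 78480; w = 2; total draws C(10,5) = 252; favorable C(2,2)*C(8,3) = 56; P = 2/9; answer 2/9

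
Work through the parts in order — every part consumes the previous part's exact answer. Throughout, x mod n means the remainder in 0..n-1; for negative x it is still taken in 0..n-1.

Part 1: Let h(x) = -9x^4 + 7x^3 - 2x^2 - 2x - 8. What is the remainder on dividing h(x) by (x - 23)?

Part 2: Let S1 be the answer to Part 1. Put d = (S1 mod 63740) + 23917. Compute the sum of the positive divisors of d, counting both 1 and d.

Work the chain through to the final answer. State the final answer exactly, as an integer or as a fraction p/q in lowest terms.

90324

Part 1: remainder = value at the root: -9*(23)^4 + 7*(23)^3 - 2*(23)^2 - 2*(23)^1 - 8 = (-2518569) + (85169) + (-1058) + (-46) + (-8) = -2434512; answer -2434512
Part 2: S1 = -2434512; d = 75265; 75265 = 5 * 15053; sigma = (1 + 5) * (1 + 15053) = 6 * 15054 = 90324; answer 90324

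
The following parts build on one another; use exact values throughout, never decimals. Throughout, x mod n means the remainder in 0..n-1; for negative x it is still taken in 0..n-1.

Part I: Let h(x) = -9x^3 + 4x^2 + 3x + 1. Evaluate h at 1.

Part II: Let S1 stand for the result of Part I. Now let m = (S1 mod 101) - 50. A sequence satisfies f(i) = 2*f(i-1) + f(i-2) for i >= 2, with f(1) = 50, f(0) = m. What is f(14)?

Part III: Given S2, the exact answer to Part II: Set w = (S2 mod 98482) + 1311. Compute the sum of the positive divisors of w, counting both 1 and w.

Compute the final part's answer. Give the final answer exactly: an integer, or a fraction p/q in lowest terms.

2112

Part I: -9*(1)^3 + 4*(1)^2 + 3*(1)^1 + 1 = (-9) + (4) + (3) + (1) = -1; answer -1
Part II: S1 = -1; m = 50; f(2) = 2*(50) + 1*(50) = 150; iterating: f(2)=150, f(3)=350, f(4)=850, f(5)=2050, f(6)=4950, f(7)=11950, f(8)=28850, f(9)=69650, f(10)=168150, f(11)=405950, f(12)=980050, f(13)=2366050, f(14)=5712150; answer 5712150
Part III: S2 = 5712150; w = 1505; 1505 = 5 * 7 * 43; sigma = (1 + 5) * (1 + 7) * (1 + 43) = 6 * 8 * 44 = 2112; answer 2112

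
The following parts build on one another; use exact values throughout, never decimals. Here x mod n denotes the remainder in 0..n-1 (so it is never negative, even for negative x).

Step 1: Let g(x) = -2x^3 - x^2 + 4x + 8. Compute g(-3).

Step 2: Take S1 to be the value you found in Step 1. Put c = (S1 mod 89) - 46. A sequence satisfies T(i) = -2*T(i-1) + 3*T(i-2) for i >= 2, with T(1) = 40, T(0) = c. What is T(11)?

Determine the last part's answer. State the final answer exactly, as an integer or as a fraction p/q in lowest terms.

Step 1: -2*(-3)^3 - 1*(-3)^2 + 4*(-3)^1 + 8 = (54) + (-9) + (-12) + (8) = 41; answer 41
Step 2: S1 = 41; c = -5; T(2) = -2*(40) + 3*(-5) = -95; iterating: T(2)=-95, T(3)=310, T(4)=-905, T(5)=2740, T(6)=-8195, T(7)=24610, T(8)=-73805, T(9)=221440, T(10)=-664295, T(11)=1992910; answer 1992910

1992910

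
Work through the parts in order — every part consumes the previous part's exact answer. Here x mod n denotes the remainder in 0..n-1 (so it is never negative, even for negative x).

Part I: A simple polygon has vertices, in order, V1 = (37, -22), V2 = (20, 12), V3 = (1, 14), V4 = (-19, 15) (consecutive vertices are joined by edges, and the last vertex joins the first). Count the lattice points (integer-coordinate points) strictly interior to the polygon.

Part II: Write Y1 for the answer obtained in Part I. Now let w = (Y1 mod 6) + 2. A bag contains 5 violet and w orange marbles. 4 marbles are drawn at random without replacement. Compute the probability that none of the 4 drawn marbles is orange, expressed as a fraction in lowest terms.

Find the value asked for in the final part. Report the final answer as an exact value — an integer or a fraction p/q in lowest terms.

Part I: cross terms: (37*12 - 20*-22)=884, (20*14 - 1*12)=268, (1*15 - -19*14)=281, (-19*-22 - 37*15)=-137; twice the area = |1296| = 1296; area = 648; boundary points = 17 + 1 + 1 + 1 = 20; strictly interior points = area - boundary/2 + 1 = 639; answer 639
Part II: Y1 = 639; w = 5; total draws C(10,4) = 210; favorable C(5,4) = 5; P = 1/42; answer 1/42

1/42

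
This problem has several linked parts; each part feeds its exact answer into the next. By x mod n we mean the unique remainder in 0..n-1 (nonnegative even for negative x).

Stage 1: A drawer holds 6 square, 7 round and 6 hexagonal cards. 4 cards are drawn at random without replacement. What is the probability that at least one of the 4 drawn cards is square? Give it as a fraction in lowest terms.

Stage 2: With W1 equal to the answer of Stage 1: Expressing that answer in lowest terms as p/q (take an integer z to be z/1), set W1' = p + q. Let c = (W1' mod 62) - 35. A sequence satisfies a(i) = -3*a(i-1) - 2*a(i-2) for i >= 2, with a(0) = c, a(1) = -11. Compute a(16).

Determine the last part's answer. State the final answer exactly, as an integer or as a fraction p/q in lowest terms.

983021

Stage 1: total draws C(19,4) = 3876; complement C(13,4) = 715; favorable 3876 - 715 = 3161; P = 3161/3876; answer 3161/3876
Stage 2: W1 = 3161/3876; threaded value p + q = 7037; c = -4; a(2) = -3*(-11) - 2*(-4) = 41; iterating: a(2)=41, a(3)=-101, a(4)=221, a(5)=-461, a(6)=941, a(7)=-1901, a(8)=3821, a(9)=-7661, a(10)=15341, a(11)=-30701, a(12)=61421, a(13)=-122861, a(14)=245741, a(15)=-491501, a(16)=983021; answer 983021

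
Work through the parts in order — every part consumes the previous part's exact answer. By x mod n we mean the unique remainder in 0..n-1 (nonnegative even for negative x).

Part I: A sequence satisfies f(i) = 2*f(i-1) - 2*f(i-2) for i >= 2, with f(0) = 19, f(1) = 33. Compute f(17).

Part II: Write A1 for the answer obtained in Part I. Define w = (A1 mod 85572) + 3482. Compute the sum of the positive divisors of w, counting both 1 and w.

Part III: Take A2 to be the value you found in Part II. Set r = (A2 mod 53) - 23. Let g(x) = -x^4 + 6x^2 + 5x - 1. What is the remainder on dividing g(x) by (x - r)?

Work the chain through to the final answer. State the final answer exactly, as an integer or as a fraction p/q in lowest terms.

-141

Part I: f(2) = 2*(33) - 2*(19) = 28; iterating: f(2)=28, f(3)=-10, f(4)=-76, f(5)=-132, f(6)=-112, f(7)=40, f(8)=304, f(9)=528, f(10)=448, f(11)=-160, f(12)=-1216, f(13)=-2112, f(14)=-1792, f(15)=640, f(16)=4864, f(17)=8448; answer 8448
Part II: A1 = 8448; w = 11930; 11930 = 2 * 5 * 1193; sigma = (1 + 2) * (1 + 5) * (1 + 1193) = 3 * 6 * 1194 = 21492; answer 21492
Part III: A2 = 21492; r = 4; remainder = value at the root: -1*(4)^4 + 6*(4)^2 + 5*(4)^1 - 1 = (-256) + (96) + (20) + (-1) = -141; answer -141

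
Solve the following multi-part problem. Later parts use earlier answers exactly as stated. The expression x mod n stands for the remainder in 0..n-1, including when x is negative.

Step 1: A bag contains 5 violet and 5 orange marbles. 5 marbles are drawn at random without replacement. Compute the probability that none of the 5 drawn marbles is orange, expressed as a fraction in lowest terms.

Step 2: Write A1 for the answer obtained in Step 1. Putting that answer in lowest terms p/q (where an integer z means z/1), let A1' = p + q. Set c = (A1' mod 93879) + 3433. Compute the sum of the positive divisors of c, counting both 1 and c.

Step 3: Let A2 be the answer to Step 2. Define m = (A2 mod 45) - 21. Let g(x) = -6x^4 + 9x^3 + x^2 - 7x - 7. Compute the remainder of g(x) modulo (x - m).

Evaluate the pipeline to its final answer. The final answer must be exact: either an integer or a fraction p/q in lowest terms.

Step 1: total draws C(10,5) = 252; favorable C(5,5) = 1; P = 1/252; answer 1/252
Step 2: A1 = 1/252; threaded value p + q = 253; c = 3686; 3686 = 2 * 19 * 97; sigma = (1 + 2) * (1 + 19) * (1 + 97) = 3 * 20 * 98 = 5880; answer 5880
Step 3: A2 = 5880; m = 9; remainder = value at the root: -6*(9)^4 + 9*(9)^3 + 1*(9)^2 - 7*(9)^1 - 7 = (-39366) + (6561) + (81) + (-63) + (-7) = -32794; answer -32794

-32794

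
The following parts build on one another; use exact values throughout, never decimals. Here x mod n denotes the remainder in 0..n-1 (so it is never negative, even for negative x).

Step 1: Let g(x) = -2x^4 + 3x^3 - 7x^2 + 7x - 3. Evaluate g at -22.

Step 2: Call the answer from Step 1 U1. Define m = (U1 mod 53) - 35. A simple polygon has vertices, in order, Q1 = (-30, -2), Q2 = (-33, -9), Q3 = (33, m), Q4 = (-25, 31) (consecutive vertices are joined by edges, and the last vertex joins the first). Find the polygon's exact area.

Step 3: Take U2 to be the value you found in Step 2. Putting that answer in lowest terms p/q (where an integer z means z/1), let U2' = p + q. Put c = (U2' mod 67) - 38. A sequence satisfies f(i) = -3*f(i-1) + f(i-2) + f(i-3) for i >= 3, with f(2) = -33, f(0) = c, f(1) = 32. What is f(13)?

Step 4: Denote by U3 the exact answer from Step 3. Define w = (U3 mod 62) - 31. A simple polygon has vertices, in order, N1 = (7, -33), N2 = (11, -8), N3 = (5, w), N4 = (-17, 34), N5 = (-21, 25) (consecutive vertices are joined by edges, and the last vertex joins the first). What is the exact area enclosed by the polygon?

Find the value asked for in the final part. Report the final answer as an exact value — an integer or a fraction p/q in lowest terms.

592

Step 1: -2*(-22)^4 + 3*(-22)^3 - 7*(-22)^2 + 7*(-22)^1 - 3 = (-468512) + (-31944) + (-3388) + (-154) + (-3) = -504001; answer -504001
Step 2: U1 = -504001; m = -6; cross terms: (-30*-9 - -33*-2)=204, (-33*-6 - 33*-9)=495, (33*31 - -25*-6)=873, (-25*-2 - -30*31)=980; twice the area = |2552| = 2552; area = 1276; answer 1276
Step 3: U2 = 1276; threaded value p + q = 1277; c = -34; f(3) = -3*(-33) + 1*(32) + 1*(-34) = 97; iterating: f(3)=97, f(4)=-292, f(5)=940, f(6)=-3015, f(7)=9693, f(8)=-31154, f(9)=100140, f(10)=-321881, f(11)=1034629, f(12)=-3325628, f(13)=10689632; answer 10689632
Step 4: U3 = 10689632; w = -5; cross terms: (7*-8 - 11*-33)=307, (11*-5 - 5*-8)=-15, (5*34 - -17*-5)=85, (-17*25 - -21*34)=289, (-21*-33 - 7*25)=518; twice the area = |1184| = 1184; area = 592; answer 592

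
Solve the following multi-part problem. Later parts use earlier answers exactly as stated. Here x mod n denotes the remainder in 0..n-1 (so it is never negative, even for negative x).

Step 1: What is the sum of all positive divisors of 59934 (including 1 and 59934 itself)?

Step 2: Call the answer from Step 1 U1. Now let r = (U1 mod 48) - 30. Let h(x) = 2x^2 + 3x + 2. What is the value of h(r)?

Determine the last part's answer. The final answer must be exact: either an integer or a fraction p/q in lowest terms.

1712

Step 1: 59934 = 2 * 3 * 7 * 1427; sigma = (1 + 2) * (1 + 3) * (1 + 7) * (1 + 1427) = 3 * 4 * 8 * 1428 = 137088; answer 137088
Step 2: U1 = 137088; r = -30; 2*(-30)^2 + 3*(-30)^1 + 2 = (1800) + (-90) + (2) = 1712; answer 1712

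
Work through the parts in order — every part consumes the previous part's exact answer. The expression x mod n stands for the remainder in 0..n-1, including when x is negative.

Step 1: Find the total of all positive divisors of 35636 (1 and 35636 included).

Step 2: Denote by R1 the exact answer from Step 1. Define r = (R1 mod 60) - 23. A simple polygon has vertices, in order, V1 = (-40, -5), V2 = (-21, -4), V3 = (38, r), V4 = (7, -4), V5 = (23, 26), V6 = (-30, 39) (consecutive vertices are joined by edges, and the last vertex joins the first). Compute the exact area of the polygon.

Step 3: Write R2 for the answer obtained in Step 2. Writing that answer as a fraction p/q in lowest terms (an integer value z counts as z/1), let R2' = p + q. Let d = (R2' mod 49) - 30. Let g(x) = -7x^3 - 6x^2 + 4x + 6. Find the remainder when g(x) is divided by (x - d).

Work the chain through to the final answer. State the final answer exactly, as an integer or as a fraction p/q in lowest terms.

711

Step 1: 35636 = 2^2 * 59 * 151; sigma = (1 + 2 + 4) * (1 + 59) * (1 + 151) = 7 * 60 * 152 = 63840; answer 63840
Step 2: R1 = 63840; r = -23; cross terms: (-40*-4 - -21*-5)=55, (-21*-23 - 38*-4)=635, (38*-4 - 7*-23)=9, (7*26 - 23*-4)=274, (23*39 - -30*26)=1677, (-30*-5 - -40*39)=1710; twice the area = |4360| = 4360; area = 2180; answer 2180
Step 3: R2 = 2180; threaded value p + q = 2181; d = -5; remainder = value at the root: -7*(-5)^3 - 6*(-5)^2 + 4*(-5)^1 + 6 = (875) + (-150) + (-20) + (6) = 711; answer 711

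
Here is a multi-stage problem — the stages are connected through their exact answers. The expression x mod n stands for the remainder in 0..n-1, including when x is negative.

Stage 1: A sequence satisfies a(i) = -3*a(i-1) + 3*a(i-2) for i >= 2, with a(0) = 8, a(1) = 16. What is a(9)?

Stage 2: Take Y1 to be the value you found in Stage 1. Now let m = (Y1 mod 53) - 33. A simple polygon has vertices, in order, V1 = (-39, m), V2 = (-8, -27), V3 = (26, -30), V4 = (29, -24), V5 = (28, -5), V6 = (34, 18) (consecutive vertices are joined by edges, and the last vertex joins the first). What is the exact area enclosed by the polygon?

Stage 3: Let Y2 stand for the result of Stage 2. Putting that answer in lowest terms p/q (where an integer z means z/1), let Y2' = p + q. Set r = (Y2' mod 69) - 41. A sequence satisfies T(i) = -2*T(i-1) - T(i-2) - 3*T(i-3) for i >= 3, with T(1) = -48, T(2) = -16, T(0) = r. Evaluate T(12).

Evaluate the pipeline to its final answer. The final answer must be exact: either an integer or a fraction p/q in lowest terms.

-81887

Stage 1: a(2) = -3*(16) + 3*(8) = -24; iterating: a(2)=-24, a(3)=120, a(4)=-432, a(5)=1656, a(6)=-6264, a(7)=23760, a(8)=-90072, a(9)=341496; answer 341496
Stage 2: Y1 = 341496; m = -16; cross terms: (-39*-27 - -8*-16)=925, (-8*-30 - 26*-27)=942, (26*-24 - 29*-30)=246, (29*-5 - 28*-24)=527, (28*18 - 34*-5)=674, (34*-16 - -39*18)=158; twice the area = |3472| = 3472; area = 1736; answer 1736
Stage 3: Y2 = 1736; threaded value p + q = 1737; r = -29; T(3) = -2*(-16) - 1*(-48) - 3*(-29) = 167; iterating: T(3)=167, T(4)=-174, T(5)=229, T(6)=-785, T(7)=1863, T(8)=-3628, T(9)=7748, T(10)=-17457, T(11)=38050, T(12)=-81887; answer -81887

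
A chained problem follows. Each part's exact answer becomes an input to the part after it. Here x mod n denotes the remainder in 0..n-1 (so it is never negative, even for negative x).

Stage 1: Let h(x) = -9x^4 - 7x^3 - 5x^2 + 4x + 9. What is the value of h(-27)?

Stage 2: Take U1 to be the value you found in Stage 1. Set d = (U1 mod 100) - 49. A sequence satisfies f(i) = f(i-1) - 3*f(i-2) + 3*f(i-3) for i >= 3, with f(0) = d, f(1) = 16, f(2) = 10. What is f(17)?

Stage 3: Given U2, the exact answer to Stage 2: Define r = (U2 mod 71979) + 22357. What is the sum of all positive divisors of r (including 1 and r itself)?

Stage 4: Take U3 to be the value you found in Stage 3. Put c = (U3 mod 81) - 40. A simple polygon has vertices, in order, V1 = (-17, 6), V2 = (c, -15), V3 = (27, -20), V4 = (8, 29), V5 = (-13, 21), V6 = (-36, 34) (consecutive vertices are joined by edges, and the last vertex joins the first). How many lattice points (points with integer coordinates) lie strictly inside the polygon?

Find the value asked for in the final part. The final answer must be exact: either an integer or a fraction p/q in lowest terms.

Stage 1: -9*(-27)^4 - 7*(-27)^3 - 5*(-27)^2 + 4*(-27)^1 + 9 = (-4782969) + (137781) + (-3645) + (-108) + (9) = -4648932; answer -4648932
Stage 2: U1 = -4648932; d = 19; f(3) = 1*(10) - 3*(16) + 3*(19) = 19; iterating: f(3)=19, f(4)=37, f(5)=10, f(6)=-44, f(7)=37, f(8)=199, f(9)=-44, f(10)=-530, f(11)=199, f(12)=1657, f(13)=-530, f(14)=-4904, f(15)=1657, f(16)=14779, f(17)=-4904; answer -4904
Stage 3: U2 = -4904; r = 89432; 89432 = 2^3 * 7 * 1597; sigma = (1 + 2 + 4 + 8) * (1 + 7) * (1 + 1597) = 15 * 8 * 1598 = 191760; answer 191760
Stage 4: U3 = 191760; c = -7; cross terms: (-17*-15 - -7*6)=297, (-7*-20 - 27*-15)=545, (27*29 - 8*-20)=943, (8*21 - -13*29)=545, (-13*34 - -36*21)=314, (-36*6 - -17*34)=362; twice the area = |3006| = 3006; area = 1503; boundary points = 1 + 1 + 1 + 1 + 1 + 1 = 6; strictly interior points = area - boundary/2 + 1 = 1501; answer 1501

1501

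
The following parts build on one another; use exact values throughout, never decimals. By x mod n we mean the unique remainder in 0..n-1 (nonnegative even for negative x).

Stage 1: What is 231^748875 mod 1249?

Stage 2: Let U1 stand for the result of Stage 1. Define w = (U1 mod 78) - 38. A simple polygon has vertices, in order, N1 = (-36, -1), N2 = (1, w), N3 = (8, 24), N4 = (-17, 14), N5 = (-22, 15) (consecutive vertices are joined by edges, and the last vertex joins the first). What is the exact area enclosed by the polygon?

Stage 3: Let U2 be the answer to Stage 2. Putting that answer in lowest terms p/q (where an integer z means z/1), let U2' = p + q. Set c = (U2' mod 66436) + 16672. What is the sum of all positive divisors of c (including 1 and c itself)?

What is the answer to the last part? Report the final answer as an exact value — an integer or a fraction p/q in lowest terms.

18612

Stage 1: squarings mod 1249: 231^1=231, 231^2=903, 231^4=1061, 231^8=372, 231^16=994, 231^32=77, 231^64=933, 231^128=1185, 231^256=349, 231^512=648, 231^1024=240, 231^2048=146, 231^4096=83, 231^8192=644, 231^16384=68, 231^32768=877, 231^65536=994, 231^131072=77, 231^262144=933, 231^524288=1185; 231^748875 = 231^1 * 231^2 * 231^8 * 231^64 * 231^256 * 231^1024 * 231^2048 * 231^8192 * 231^16384 * 231^65536 * 231^131072 * 231^524288 = 1038 (mod 1249); answer 1038
Stage 2: U1 = 1038; w = -14; cross terms: (-36*-14 - 1*-1)=505, (1*24 - 8*-14)=136, (8*14 - -17*24)=520, (-17*15 - -22*14)=53, (-22*-1 - -36*15)=562; twice the area = |1776| = 1776; area = 888; answer 888
Stage 3: U2 = 888; threaded value p + q = 889; c = 17561; 17561 = 17 * 1033; sigma = (1 + 17) * (1 + 1033) = 18 * 1034 = 18612; answer 18612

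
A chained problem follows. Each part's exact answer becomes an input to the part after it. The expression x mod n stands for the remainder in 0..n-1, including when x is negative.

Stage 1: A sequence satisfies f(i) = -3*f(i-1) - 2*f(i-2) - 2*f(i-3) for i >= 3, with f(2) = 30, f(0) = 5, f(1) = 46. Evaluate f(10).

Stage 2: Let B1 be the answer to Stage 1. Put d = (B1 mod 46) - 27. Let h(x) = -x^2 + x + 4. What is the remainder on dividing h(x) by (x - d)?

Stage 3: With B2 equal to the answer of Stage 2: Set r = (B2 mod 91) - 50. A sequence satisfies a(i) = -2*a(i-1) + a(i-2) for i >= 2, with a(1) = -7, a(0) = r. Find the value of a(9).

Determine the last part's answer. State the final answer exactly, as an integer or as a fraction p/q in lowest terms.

Stage 1: f(3) = -3*(30) - 2*(46) - 2*(5) = -192; iterating: f(3)=-192, f(4)=424, f(5)=-948, f(6)=2380, f(7)=-6092, f(8)=15412, f(9)=-38812, f(10)=97796; answer 97796
Stage 2: B1 = 97796; d = -27; remainder = value at the root: -1*(-27)^2 + 1*(-27)^1 + 4 = (-729) + (-27) + (4) = -752; answer -752
Stage 3: B2 = -752; r = 17; a(2) = -2*(-7) + 1*(17) = 31; iterating: a(2)=31, a(3)=-69, a(4)=169, a(5)=-407, a(6)=983, a(7)=-2373, a(8)=5729, a(9)=-13831; answer -13831

-13831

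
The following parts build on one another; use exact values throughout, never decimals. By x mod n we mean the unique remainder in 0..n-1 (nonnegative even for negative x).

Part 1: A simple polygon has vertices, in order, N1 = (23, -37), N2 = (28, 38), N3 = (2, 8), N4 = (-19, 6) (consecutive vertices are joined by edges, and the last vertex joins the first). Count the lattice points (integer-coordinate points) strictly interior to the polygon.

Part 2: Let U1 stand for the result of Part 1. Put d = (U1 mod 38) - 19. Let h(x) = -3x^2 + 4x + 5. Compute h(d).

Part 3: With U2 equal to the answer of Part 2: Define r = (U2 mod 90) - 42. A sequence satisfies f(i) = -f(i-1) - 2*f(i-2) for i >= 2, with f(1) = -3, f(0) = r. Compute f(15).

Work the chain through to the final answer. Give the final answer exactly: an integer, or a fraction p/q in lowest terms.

Part 1: cross terms: (23*38 - 28*-37)=1910, (28*8 - 2*38)=148, (2*6 - -19*8)=164, (-19*-37 - 23*6)=565; twice the area = |2787| = 2787; area = 2787/2; boundary points = 5 + 2 + 1 + 1 = 9; strictly interior points = area - boundary/2 + 1 = 1390; answer 1390
Part 2: U1 = 1390; d = 3; -3*(3)^2 + 4*(3)^1 + 5 = (-27) + (12) + (5) = -10; answer -10
Part 3: U2 = -10; r = 38; f(2) = -1*(-3) - 2*(38) = -73; iterating: f(2)=-73, f(3)=79, f(4)=67, f(5)=-225, f(6)=91, f(7)=359, f(8)=-541, f(9)=-177, f(10)=1259, f(11)=-905, f(12)=-1613, f(13)=3423, f(14)=-197, f(15)=-6649; answer -6649

-6649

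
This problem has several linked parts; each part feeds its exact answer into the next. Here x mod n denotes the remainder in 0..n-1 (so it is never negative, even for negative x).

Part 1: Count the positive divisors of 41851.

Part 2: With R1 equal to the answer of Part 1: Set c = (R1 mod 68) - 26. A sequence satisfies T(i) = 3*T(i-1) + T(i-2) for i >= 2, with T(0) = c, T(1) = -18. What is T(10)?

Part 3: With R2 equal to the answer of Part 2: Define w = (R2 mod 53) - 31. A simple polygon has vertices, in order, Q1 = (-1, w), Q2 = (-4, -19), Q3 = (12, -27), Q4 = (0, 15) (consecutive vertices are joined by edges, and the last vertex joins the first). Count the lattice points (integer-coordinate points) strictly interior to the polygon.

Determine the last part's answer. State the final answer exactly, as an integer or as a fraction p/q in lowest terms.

246

Part 1: 41851 is prime, so its only divisors are 1 and 41851; count = 2; answer 2
Part 2: R1 = 2; c = -24; T(2) = 3*(-18) + 1*(-24) = -78; iterating: T(2)=-78, T(3)=-252, T(4)=-834, T(5)=-2754, T(6)=-9096, T(7)=-30042, T(8)=-99222, T(9)=-327708, T(10)=-1082346; answer -1082346
Part 3: R2 = -1082346; w = -11; cross terms: (-1*-19 - -4*-11)=-25, (-4*-27 - 12*-19)=336, (12*15 - 0*-27)=180, (0*-11 - -1*15)=15; twice the area = |506| = 506; area = 253; boundary points = 1 + 8 + 6 + 1 = 16; strictly interior points = area - boundary/2 + 1 = 246; answer 246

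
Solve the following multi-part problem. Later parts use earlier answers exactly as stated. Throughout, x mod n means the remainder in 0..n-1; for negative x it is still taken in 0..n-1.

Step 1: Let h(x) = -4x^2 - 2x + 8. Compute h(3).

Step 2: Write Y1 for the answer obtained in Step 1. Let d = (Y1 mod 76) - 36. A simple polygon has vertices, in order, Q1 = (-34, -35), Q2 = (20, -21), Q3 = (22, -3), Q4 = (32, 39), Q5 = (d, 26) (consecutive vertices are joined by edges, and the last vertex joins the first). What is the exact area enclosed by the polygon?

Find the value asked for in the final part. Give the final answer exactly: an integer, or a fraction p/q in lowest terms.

Step 1: -4*(3)^2 - 2*(3)^1 + 8 = (-36) + (-6) + (8) = -34; answer -34
Step 2: Y1 = -34; d = 6; cross terms: (-34*-21 - 20*-35)=1414, (20*-3 - 22*-21)=402, (22*39 - 32*-3)=954, (32*26 - 6*39)=598, (6*-35 - -34*26)=674; twice the area = |4042| = 4042; area = 2021; answer 2021

2021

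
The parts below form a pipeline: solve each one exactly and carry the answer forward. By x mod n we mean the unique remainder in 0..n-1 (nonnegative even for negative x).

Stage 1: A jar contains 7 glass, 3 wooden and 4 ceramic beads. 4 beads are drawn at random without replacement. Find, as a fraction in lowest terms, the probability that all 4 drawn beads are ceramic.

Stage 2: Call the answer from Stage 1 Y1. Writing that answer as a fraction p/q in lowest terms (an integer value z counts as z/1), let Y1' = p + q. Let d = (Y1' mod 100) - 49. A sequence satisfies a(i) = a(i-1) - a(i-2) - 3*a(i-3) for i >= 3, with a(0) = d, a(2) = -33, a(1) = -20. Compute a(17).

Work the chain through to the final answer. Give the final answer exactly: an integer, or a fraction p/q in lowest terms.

313596

Stage 1: total draws C(14,4) = 1001; favorable C(4,4) = 1; P = 1/1001; answer 1/1001
Stage 2: Y1 = 1/1001; threaded value p + q = 1002; d = -47; a(3) = 1*(-33) - 1*(-20) - 3*(-47) = 128; iterating: a(3)=128, a(4)=221, a(5)=192, a(6)=-413, a(7)=-1268, a(8)=-1431, a(9)=1076, a(10)=6311, a(11)=9528, a(12)=-11, a(13)=-28472, a(14)=-57045, a(15)=-28540, a(16)=113921, a(17)=313596; answer 313596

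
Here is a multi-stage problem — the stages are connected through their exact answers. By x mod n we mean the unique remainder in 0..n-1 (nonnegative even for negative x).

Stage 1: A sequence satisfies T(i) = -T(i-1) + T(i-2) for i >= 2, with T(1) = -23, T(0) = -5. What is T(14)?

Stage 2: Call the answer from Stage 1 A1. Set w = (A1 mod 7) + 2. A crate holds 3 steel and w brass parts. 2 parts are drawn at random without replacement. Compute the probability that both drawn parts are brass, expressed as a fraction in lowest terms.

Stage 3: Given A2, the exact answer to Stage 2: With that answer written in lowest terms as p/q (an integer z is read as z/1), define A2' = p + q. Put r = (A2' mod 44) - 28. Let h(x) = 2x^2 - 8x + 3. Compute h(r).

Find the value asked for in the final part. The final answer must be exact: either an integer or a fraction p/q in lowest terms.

Stage 1: T(2) = -1*(-23) + 1*(-5) = 18; iterating: T(2)=18, T(3)=-41, T(4)=59, T(5)=-100, T(6)=159, T(7)=-259, T(8)=418, T(9)=-677, T(10)=1095, T(11)=-1772, T(12)=2867, T(13)=-4639, T(14)=7506; answer 7506
Stage 2: A1 = 7506; w = 4; total draws C(7,2) = 21; favorable C(4,2) = 6; P = 2/7; answer 2/7
Stage 3: A2 = 2/7; threaded value p + q = 9; r = -19; 2*(-19)^2 - 8*(-19)^1 + 3 = (722) + (152) + (3) = 877; answer 877

877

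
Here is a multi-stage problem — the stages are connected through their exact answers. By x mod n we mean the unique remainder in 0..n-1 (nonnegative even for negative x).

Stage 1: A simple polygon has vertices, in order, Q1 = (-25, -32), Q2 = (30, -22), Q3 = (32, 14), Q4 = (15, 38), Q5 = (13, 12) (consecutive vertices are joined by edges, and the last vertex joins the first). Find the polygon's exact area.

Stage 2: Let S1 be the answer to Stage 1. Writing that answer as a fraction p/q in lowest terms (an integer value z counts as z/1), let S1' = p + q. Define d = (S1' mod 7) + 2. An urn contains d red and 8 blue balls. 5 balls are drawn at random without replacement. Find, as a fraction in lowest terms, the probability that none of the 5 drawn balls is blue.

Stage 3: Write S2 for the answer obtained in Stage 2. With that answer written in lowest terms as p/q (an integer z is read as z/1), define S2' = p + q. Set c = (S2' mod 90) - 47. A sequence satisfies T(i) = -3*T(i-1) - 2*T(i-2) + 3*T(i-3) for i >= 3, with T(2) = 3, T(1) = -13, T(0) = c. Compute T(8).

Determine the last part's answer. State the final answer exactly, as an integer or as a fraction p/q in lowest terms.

-933

Stage 1: cross terms: (-25*-22 - 30*-32)=1510, (30*14 - 32*-22)=1124, (32*38 - 15*14)=1006, (15*12 - 13*38)=-314, (13*-32 - -25*12)=-116; twice the area = |3210| = 3210; area = 1605; answer 1605
Stage 2: S1 = 1605; threaded value p + q = 1606; d = 5; total draws C(13,5) = 1287; favorable C(5,5) = 1; P = 1/1287; answer 1/1287
Stage 3: S2 = 1/1287; threaded value p + q = 1288; c = -19; T(3) = -3*(3) - 2*(-13) + 3*(-19) = -40; iterating: T(3)=-40, T(4)=75, T(5)=-136, T(6)=138, T(7)=83, T(8)=-933; answer -933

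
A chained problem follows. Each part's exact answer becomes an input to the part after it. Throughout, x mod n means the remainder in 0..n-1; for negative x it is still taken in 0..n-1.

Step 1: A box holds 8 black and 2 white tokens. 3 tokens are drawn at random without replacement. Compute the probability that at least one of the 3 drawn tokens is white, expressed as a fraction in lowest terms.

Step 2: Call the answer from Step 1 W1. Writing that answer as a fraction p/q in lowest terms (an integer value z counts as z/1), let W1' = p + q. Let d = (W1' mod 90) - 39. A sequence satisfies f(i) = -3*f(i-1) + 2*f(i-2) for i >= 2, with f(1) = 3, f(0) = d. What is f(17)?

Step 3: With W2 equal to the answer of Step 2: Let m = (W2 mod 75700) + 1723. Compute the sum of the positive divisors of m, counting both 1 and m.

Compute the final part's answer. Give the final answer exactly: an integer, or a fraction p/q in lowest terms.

78624

Step 1: total draws C(10,3) = 120; complement C(8,3) = 56; favorable 120 - 56 = 64; P = 8/15; answer 8/15
Step 2: W1 = 8/15; threaded value p + q = 23; d = -16; f(2) = -3*(3) + 2*(-16) = -41; iterating: f(2)=-41, f(3)=129, f(4)=-469, f(5)=1665, f(6)=-5933, f(7)=21129, f(8)=-75253, f(9)=268017, f(10)=-954557, f(11)=3399705, f(12)=-12108229, f(13)=43124097, f(14)=-153588749, f(15)=547014441, f(16)=-1948220821, f(17)=6938691345; answer 6938691345
Step 3: W2 = 6938691345; m = 31068; 31068 = 2^2 * 3^2 * 863; sigma = (1 + 2 + 4) * (1 + 3 + 9) * (1 + 863) = 7 * 13 * 864 = 78624; answer 78624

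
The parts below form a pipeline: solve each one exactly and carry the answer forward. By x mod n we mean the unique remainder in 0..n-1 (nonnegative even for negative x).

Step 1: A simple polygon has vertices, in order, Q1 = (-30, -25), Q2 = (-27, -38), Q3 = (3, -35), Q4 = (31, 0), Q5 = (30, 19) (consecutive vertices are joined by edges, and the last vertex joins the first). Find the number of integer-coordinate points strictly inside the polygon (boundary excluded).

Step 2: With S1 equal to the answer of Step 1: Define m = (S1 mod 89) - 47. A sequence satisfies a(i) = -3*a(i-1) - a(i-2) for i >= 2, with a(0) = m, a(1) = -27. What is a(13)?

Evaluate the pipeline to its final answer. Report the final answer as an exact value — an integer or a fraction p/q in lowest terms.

Step 1: cross terms: (-30*-38 - -27*-25)=465, (-27*-35 - 3*-38)=1059, (3*0 - 31*-35)=1085, (31*19 - 30*0)=589, (30*-25 - -30*19)=-180; twice the area = |3018| = 3018; area = 1509; boundary points = 1 + 3 + 7 + 1 + 4 = 16; strictly interior points = area - boundary/2 + 1 = 1502; answer 1502
Step 2: S1 = 1502; m = 31; a(2) = -3*(-27) - 1*(31) = 50; iterating: a(2)=50, a(3)=-123, a(4)=319, a(5)=-834, a(6)=2183, a(7)=-5715, a(8)=14962, a(9)=-39171, a(10)=102551, a(11)=-268482, a(12)=702895, a(13)=-1840203; answer -1840203

-1840203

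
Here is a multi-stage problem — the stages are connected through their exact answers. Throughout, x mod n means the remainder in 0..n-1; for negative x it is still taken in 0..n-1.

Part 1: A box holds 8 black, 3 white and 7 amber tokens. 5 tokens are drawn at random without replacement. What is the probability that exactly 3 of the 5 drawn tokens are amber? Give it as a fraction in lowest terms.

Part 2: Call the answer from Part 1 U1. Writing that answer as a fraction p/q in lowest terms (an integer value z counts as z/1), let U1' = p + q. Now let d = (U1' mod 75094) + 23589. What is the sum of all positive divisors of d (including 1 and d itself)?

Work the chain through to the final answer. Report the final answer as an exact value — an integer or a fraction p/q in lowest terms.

Part 1: total draws C(18,5) = 8568; favorable C(7,3)*C(11,2) = 1925; P = 275/1224; answer 275/1224
Part 2: U1 = 275/1224; threaded value p + q = 1499; d = 25088; 25088 = 2^9 * 7^2; sigma = (1 + 2 + 4 + 8 + 16 + 32 + 64 + 128 + 256 + 512) * (1 + 7 + 49) = 1023 * 57 = 58311; answer 58311

58311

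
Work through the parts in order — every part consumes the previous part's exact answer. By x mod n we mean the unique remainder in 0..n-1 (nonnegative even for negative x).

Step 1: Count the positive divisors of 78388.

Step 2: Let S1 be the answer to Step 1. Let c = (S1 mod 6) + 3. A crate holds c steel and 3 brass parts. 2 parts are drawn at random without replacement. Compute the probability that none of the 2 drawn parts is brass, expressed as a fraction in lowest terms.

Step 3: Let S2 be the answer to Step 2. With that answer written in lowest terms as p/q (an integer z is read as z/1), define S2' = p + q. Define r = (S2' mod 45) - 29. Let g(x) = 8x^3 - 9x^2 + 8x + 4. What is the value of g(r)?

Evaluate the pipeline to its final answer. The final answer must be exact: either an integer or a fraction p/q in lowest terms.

Step 1: 78388 = 2^2 * 19597; number of divisors = (2+1) * (1+1) = 6; answer 6
Step 2: S1 = 6; c = 3; total draws C(6,2) = 15; favorable C(3,2) = 3; P = 1/5; answer 1/5
Step 3: S2 = 1/5; threaded value p + q = 6; r = -23; 8*(-23)^3 - 9*(-23)^2 + 8*(-23)^1 + 4 = (-97336) + (-4761) + (-184) + (4) = -102277; answer -102277

-102277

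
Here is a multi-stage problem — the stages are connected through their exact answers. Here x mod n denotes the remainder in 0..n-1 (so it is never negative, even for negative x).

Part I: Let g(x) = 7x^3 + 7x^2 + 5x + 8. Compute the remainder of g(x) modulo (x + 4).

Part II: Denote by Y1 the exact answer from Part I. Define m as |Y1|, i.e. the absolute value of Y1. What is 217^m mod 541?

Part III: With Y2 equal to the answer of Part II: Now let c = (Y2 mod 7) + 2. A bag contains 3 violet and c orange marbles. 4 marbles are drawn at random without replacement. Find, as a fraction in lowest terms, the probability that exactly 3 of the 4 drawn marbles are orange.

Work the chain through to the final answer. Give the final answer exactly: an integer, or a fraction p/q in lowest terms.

10/21

Part I: remainder = value at the root: 7*(-4)^3 + 7*(-4)^2 + 5*(-4)^1 + 8 = (-448) + (112) + (-20) + (8) = -348; answer -348
Part II: Y1 = -348; m = 348; squarings mod 541: 217^1=217, 217^2=22, 217^4=484, 217^8=3, 217^16=9, 217^32=81, 217^64=69, 217^128=433, 217^256=303; 217^348 = 217^4 * 217^8 * 217^16 * 217^64 * 217^256 = 102 (mod 541); answer 102
Part III: Y2 = 102; c = 6; total draws C(9,4) = 126; favorable C(6,3)*C(3,1) = 60; P = 10/21; answer 10/21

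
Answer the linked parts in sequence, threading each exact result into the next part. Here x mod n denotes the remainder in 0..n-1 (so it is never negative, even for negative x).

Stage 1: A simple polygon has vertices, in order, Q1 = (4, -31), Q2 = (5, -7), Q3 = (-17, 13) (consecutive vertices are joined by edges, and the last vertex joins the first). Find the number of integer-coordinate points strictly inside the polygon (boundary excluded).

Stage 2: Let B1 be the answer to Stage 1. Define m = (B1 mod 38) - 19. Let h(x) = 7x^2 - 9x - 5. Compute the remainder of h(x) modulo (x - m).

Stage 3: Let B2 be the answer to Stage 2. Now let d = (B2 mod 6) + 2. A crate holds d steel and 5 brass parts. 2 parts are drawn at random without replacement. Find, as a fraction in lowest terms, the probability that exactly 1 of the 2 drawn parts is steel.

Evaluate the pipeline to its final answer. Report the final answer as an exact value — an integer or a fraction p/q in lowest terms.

15/28

Stage 1: cross terms: (4*-7 - 5*-31)=127, (5*13 - -17*-7)=-54, (-17*-31 - 4*13)=475; twice the area = |548| = 548; area = 274; boundary points = 1 + 2 + 1 = 4; strictly interior points = area - boundary/2 + 1 = 273; answer 273
Stage 2: B1 = 273; m = -12; remainder = value at the root: 7*(-12)^2 - 9*(-12)^1 - 5 = (1008) + (108) + (-5) = 1111; answer 1111
Stage 3: B2 = 1111; d = 3; total draws C(8,2) = 28; favorable C(3,1)*C(5,1) = 15; P = 15/28; answer 15/28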